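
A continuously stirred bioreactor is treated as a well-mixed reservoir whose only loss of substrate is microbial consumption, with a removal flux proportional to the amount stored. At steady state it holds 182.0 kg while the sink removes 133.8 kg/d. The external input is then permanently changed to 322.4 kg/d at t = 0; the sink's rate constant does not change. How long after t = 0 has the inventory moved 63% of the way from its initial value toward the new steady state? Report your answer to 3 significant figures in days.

τ = M₀/F₀ = 182.0/133.8 = 1.360 d.
The remaining gap fraction is e^(−t/τ); 63% covered ⇒ e^(−t/τ) = 0.370.
t = −τ ln(0.370) = 1.360 × 0.9943 = 1.352 d.

1.35 d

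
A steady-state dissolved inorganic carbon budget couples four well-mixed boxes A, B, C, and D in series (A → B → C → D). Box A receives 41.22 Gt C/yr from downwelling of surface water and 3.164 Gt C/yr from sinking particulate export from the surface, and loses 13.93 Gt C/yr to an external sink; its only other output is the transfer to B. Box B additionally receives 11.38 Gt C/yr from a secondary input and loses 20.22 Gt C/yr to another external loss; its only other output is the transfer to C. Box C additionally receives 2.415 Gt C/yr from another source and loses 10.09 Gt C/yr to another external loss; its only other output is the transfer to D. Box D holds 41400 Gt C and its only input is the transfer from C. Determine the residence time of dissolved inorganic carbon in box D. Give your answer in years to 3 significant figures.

Box A: F(A→B) = (41.22 + 3.164) − 13.93 = 30.454 Gt C/yr.
Box B: F(B→C) = (30.454 + 11.38) − 20.22 = 21.614 Gt C/yr.
Box C: F(C→D) = (21.614 + 2.415) − 10.09 = 13.939 Gt C/yr.
Box D throughput = its input = 13.939 Gt C/yr; τ = 41400 / 13.939 = 2970 yr.

2970 yr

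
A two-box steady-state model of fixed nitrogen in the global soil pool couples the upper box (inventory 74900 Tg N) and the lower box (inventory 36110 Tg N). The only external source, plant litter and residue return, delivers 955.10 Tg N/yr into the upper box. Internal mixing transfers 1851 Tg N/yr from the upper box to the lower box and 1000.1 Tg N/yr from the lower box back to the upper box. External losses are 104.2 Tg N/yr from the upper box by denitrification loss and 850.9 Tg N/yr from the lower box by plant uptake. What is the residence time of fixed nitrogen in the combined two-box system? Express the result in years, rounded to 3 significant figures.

116 yr

Residence time in the combined system uses the total inventory and the total *external* removal — internal exchanges between the two boxes cancel.
M_total = 74900 + 36110 = 111010 Tg N.
ΣF_external_out = 104.2 + 850.9 = 955.10 Tg N/yr.
τ = M_total / ΣF_ext = 111010 / 955.10 = 116.2 yr.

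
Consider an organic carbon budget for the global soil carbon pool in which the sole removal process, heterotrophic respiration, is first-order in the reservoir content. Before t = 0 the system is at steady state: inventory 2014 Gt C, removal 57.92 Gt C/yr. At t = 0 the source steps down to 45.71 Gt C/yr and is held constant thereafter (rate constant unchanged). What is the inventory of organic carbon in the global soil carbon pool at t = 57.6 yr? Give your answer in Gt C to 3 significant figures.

1670 Gt C

Residence time τ = M₀/F₀ = 34.77 yr. The eventual steady state is M_∞ = M₀·(F₁/F₀) = 2014 × 45.71/57.92 = 1589.4 Gt C.
The anomaly ΔM(t) = M(t) − M_∞ decays as ΔM₀·e^(−t/τ) with ΔM₀ = 2014 − 1589.4 = 424.6 Gt C.
At t = 57.6 yr, e^(−t/τ) = e^(−1.657) = 0.1908, so ΔM = 81.01 Gt C and M = 1589.4 + 81.01 = 1670.4 Gt C.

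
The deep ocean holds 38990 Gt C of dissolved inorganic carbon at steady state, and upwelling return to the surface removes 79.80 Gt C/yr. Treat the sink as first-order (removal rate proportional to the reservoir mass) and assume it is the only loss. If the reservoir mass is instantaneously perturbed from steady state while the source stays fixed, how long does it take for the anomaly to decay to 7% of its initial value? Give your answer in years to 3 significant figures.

1300 yr

For a linear reservoir the anomaly decays as exp(−t/τ) with τ = M/F = 38990/79.80 = 488.6 yr.
exp(−t/τ) = 0.07 ⇒ t = −τ ln(0.07) = 488.6 × 2.659 = 1299 yr.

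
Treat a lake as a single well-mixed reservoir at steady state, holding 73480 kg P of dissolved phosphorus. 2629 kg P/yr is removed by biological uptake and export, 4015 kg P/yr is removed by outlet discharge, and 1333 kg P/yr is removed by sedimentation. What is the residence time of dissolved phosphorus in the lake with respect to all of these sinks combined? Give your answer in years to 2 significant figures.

9.2 yr

Total removal flux = 2629 + 4015 + 1333 = 7977.0 kg P/yr.
τ = M / ΣF_out = 73480 / 7977.0 = 9.211 yr.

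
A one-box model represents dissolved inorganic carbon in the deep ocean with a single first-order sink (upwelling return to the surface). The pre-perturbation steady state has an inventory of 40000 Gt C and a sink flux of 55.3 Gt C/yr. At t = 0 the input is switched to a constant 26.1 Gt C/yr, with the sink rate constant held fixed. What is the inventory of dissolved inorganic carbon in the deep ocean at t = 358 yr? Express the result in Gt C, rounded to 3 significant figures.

τ = M₀/F₀ = 40000/55.3 = 723.3 yr; rate constant k = 1/τ.
New steady state M_∞ = F₁/k = F₁·τ = 26.1 × 723.3 = 18879 Gt C.
M(t) = M_∞ + (M₀ − M_∞)·e^(−t/τ); t/τ = 358/723.3 = 0.4949, so e^(−t/τ) = 0.6096.
M(t) = 18879 + 21120 × 0.6096 = 31755 Gt C.

31800 Gt C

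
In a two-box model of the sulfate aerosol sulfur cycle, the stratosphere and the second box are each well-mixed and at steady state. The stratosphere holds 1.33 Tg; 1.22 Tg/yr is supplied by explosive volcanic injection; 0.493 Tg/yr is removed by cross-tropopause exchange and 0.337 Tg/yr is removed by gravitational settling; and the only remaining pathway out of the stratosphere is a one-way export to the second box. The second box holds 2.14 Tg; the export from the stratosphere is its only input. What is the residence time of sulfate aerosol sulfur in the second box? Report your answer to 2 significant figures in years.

Balance the stratosphere: ΣF_in = 1.2200 Tg/yr.
Export to the second box = ΣF_in − (0.493 + 0.337) = 0.39000 Tg/yr.
At steady state the output of the second box equals its input, 0.39000 Tg/yr.
τ = M / F = 2.14 / 0.39000 = 5.487 yr.

5.5 yr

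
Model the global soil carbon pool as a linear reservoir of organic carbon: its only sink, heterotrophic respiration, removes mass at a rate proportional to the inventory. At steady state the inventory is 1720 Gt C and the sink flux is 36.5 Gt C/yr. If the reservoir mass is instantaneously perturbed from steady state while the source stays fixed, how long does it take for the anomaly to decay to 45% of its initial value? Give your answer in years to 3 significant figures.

For a linear reservoir the anomaly decays as exp(−t/τ) with τ = M/F = 1720/36.5 = 47.12 yr.
exp(−t/τ) = 0.45 ⇒ t = −τ ln(0.45) = 47.12 × 0.7985 = 37.63 yr.

37.6 yr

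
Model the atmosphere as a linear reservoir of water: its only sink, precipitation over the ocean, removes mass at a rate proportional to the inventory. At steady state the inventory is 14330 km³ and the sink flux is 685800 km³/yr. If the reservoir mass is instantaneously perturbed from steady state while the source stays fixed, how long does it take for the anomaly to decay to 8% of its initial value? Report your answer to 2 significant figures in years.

For a linear reservoir the anomaly decays as exp(−t/τ) with τ = M/F = 14330/685800 = 0.02090 yr.
exp(−t/τ) = 0.08 ⇒ t = −τ ln(0.08) = 0.02090 × 2.526 = 0.05278 yr.

0.053 yr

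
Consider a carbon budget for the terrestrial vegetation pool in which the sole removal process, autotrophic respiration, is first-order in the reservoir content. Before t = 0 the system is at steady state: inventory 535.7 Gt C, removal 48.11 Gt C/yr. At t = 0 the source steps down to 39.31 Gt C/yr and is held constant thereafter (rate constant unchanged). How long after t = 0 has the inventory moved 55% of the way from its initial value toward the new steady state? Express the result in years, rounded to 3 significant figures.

8.89 yr

τ = M₀/F₀ = 535.7/48.11 = 11.13 yr.
The remaining gap fraction is e^(−t/τ); 55% covered ⇒ e^(−t/τ) = 0.450.
t = −τ ln(0.450) = 11.13 × 0.7985 = 8.891 yr.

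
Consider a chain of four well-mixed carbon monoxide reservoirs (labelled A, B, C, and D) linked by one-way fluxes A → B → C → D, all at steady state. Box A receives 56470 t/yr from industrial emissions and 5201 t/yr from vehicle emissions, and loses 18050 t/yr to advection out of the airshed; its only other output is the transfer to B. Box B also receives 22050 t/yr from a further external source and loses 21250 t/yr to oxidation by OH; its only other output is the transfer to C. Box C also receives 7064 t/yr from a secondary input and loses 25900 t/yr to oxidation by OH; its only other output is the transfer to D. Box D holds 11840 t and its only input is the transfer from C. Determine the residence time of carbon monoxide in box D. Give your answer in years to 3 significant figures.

Box A: F(A→B) = (56470 + 5201) − 18050 = 43621 t/yr.
Box B: F(B→C) = (43621 + 22050) − 21250 = 44421 t/yr.
Box C: F(C→D) = (44421 + 7064) − 25900 = 25585 t/yr.
Box D throughput = its input = 25585 t/yr; τ = 11840 / 25585 = 0.4628 yr.

0.463 yr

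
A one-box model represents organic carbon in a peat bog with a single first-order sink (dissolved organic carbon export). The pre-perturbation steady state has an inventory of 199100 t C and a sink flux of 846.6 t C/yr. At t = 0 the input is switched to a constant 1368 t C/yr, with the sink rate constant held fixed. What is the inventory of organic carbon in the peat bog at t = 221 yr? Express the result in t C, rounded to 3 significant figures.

Residence time τ = M₀/F₀ = 235.2 yr. The eventual steady state is M_∞ = M₀·(F₁/F₀) = 199100 × 1368/846.6 = 321720 t C.
The anomaly ΔM(t) = M(t) − M_∞ decays as ΔM₀·e^(−t/τ) with ΔM₀ = 199100 − 321720 = −122600 t C.
At t = 221 yr, e^(−t/τ) = e^(−0.9397) = 0.3907, so ΔM = −47910 t C and M = 321720 − 47910 = 273810 t C.

274000 t C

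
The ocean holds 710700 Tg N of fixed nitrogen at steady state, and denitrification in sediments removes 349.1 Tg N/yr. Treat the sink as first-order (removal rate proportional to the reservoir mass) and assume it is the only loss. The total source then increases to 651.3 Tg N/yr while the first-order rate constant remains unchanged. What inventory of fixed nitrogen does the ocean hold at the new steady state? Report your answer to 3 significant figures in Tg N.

1.33×10^6 Tg N

Rate constant k = F/M = 349.1 / 710700 = 0.0004912 yr⁻¹.
At the new steady state, source = k·M_new ⇒ M_new = 651.3 / 0.0004912 = 1.326×10^6 Tg N.
(Equivalently M_new = M × F_new/F_old = 710700 × 651.3/349.1.)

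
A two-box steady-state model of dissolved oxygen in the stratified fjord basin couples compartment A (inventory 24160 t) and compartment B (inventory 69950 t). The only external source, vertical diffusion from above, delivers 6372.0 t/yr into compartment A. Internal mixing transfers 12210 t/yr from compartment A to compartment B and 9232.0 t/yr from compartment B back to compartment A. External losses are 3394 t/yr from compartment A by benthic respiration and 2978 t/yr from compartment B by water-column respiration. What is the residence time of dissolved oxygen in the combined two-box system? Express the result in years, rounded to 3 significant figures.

14.8 yr

Residence time in the combined system uses the total inventory and the total *external* removal — internal exchanges between the two boxes cancel.
M_total = 24160 + 69950 = 94110 t.
ΣF_external_out = 3394 + 2978 = 6372.0 t/yr.
τ = M_total / ΣF_ext = 94110 / 6372.0 = 14.77 yr.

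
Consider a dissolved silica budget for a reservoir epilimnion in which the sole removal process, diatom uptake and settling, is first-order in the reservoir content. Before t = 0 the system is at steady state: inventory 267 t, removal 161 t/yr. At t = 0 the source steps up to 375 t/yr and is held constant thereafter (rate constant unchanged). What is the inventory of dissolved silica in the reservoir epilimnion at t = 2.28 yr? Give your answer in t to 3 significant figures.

τ = M₀/F₀ = 267/161 = 1.658 yr; rate constant k = 1/τ.
New steady state M_∞ = F₁/k = F₁·τ = 375 × 1.658 = 621.89 t.
M(t) = M_∞ + (M₀ − M_∞)·e^(−t/τ); t/τ = 2.28/1.658 = 1.375, so e^(−t/τ) = 0.2529.
M(t) = 621.89 − 354.9 × 0.2529 = 532.15 t.

532 t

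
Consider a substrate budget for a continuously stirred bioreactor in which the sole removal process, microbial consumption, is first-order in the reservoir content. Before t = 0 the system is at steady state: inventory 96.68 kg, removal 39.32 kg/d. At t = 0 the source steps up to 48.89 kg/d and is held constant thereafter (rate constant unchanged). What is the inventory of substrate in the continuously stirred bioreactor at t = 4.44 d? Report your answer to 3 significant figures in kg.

Residence time τ = M₀/F₀ = 2.459 d. The eventual steady state is M_∞ = M₀·(F₁/F₀) = 96.68 × 48.89/39.32 = 120.21 kg.
The anomaly ΔM(t) = M(t) − M_∞ decays as ΔM₀·e^(−t/τ) with ΔM₀ = 96.68 − 120.21 = −23.53 kg.
At t = 4.44 d, e^(−t/τ) = e^(−1.806) = 0.1643, so ΔM = −3.867 kg and M = 120.21 − 3.867 = 116.34 kg.

116 kg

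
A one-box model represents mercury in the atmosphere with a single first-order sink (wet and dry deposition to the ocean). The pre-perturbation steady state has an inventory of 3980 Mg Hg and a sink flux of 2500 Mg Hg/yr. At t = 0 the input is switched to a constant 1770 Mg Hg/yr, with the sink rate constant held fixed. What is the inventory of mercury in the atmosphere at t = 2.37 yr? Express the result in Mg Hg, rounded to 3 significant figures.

τ = M₀/F₀ = 3980/2500 = 1.592 yr; rate constant k = 1/τ.
New steady state M_∞ = F₁/k = F₁·τ = 1770 × 1.592 = 2817.8 Mg Hg.
M(t) = M_∞ + (M₀ − M_∞)·e^(−t/τ); t/τ = 2.37/1.592 = 1.489, so e^(−t/τ) = 0.2257.
M(t) = 2817.8 + 1162 × 0.2257 = 3080.1 Mg Hg.

3080 Mg Hg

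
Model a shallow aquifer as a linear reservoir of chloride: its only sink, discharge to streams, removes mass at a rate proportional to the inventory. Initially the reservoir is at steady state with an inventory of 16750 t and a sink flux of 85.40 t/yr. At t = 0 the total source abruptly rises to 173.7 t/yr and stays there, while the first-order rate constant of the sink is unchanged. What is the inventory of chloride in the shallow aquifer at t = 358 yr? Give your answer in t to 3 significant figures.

Residence time τ = M₀/F₀ = 196.1 yr. The eventual steady state is M_∞ = M₀·(F₁/F₀) = 16750 × 173.7/85.40 = 34069 t.
The anomaly ΔM(t) = M(t) − M_∞ decays as ΔM₀·e^(−t/τ) with ΔM₀ = 16750 − 34069 = −17320 t.
At t = 358 yr, e^(−t/τ) = e^(−1.825) = 0.1612, so ΔM = −2791 t and M = 34069 − 2791 = 31277 t.

31300 t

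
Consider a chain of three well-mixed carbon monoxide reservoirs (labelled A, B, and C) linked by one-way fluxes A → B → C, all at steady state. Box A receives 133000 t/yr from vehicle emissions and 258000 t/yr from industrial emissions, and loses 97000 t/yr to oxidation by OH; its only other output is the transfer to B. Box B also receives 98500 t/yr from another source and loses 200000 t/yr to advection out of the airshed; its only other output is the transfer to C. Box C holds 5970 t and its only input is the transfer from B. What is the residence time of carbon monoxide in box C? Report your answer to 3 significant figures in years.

Box A: F(A→B) = (133000 + 258000) − 97000 = 294000 t/yr.
Box B: F(B→C) = (294000 + 98500) − 200000 = 192500 t/yr.
Box C throughput = its input = 192500 t/yr; τ = 5970 / 192500 = 0.03101 yr.

0.0310 yr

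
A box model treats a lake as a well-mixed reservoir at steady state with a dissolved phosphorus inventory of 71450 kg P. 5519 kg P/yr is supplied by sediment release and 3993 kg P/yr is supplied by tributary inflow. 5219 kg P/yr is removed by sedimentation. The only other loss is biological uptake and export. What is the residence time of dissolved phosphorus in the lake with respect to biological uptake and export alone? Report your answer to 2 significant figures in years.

17 yr

At steady state ΣF_in = ΣF_out.
ΣF_in = 5519 + 3993 = 9512.0 kg P/yr.
Biological uptake and export flux = ΣF_in − (5219) = 9512.0 − 5219 = 4293 kg P/yr.
τ = M / F = 71450 / 4293 = 16.64 yr.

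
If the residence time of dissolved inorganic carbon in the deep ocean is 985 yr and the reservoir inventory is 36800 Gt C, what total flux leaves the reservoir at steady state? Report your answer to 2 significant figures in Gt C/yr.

37 Gt C/yr

F = M / τ = 36800 / 985 = 37.36 Gt C/yr.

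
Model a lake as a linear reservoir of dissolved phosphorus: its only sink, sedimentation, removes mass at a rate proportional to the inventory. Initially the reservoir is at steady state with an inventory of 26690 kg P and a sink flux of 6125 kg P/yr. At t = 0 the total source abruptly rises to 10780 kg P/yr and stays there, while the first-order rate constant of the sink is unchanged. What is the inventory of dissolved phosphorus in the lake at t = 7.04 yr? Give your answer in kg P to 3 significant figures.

42900 kg P

The sink rate constant is k = F₀/M₀ = 6125/26690 = 0.2295 yr⁻¹.
Solving dM/dt = F₁ − kM with M(0) = M₀ gives M(t) = F₁/k + (M₀ − F₁/k)·e^(−kt).
F₁/k = 10780/0.2295 = 46974 kg P; kt = 0.2295 × 7.04 = 1.616, e^(−kt) = 0.1988.
M(7.04) = 46974 + (26690 − 46974) × 0.1988 = 46974 − 4032 = 42942 kg P.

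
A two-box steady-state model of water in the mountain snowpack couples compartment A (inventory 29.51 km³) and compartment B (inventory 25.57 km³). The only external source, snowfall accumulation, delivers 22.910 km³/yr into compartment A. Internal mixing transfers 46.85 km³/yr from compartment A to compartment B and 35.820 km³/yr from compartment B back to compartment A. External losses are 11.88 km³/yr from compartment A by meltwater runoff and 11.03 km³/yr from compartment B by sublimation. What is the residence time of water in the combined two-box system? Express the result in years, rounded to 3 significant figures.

For the system as a whole, the A↔B exchange is internal and contributes nothing to the throughput; only the external sinks remove mass.
M_total = 29.51 + 25.57 = 55.080 km³.
ΣF_external_out = 11.88 + 11.03 = 22.910 km³/yr.
τ = M_total / ΣF_ext = 55.080 / 22.910 = 2.404 yr.

2.40 yr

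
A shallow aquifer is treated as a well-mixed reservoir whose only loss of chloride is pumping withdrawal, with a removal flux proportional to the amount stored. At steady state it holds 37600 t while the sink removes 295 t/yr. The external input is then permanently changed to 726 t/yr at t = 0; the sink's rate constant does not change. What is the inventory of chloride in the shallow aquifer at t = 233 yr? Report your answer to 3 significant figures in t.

83700 t

The sink rate constant is k = F₀/M₀ = 295/37600 = 0.007846 yr⁻¹.
Solving dM/dt = F₁ − kM with M(0) = M₀ gives M(t) = F₁/k + (M₀ − F₁/k)·e^(−kt).
F₁/k = 726/0.007846 = 92534 t; kt = 0.007846 × 233 = 1.828, e^(−kt) = 0.1607.
M(233) = 92534 + (37600 − 92534) × 0.1607 = 92534 − 8829 = 83705 t.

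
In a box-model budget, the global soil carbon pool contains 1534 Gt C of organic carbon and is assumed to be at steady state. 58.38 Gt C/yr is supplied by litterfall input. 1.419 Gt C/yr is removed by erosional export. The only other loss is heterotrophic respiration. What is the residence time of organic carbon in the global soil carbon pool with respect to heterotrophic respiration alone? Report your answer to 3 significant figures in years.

26.9 yr

At steady state ΣF_in = ΣF_out.
ΣF_in = 58.380 Gt C/yr.
Heterotrophic respiration flux = ΣF_in − (1.419) = 58.380 − 1.419 = 56.96 Gt C/yr.
τ = M / F = 1534 / 56.96 = 26.93 yr.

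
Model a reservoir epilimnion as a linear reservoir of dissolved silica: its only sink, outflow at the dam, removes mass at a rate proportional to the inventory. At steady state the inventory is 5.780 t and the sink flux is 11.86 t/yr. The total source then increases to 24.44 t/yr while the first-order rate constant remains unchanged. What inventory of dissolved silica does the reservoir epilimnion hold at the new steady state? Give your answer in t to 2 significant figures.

Rate constant k = F/M = 11.86 / 5.780 = 2.052 yr⁻¹.
At the new steady state, source = k·M_new ⇒ M_new = 24.44 / 2.052 = 11.91 t.
(Equivalently M_new = M × F_new/F_old = 5.780 × 24.44/11.86.)

12 t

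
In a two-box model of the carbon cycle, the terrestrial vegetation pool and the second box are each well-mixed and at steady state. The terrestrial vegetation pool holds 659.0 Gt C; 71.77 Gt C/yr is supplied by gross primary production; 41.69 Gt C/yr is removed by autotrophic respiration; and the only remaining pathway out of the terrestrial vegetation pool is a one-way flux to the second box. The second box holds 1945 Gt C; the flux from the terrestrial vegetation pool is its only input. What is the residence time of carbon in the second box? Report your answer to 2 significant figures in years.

Balance the terrestrial vegetation pool: ΣF_in = 71.770 Gt C/yr.
Flux to the second box = ΣF_in − (41.69) = 30.080 Gt C/yr.
At steady state the output of the second box equals its input, 30.080 Gt C/yr.
τ = M / F = 1945 / 30.080 = 64.66 yr.

65 yr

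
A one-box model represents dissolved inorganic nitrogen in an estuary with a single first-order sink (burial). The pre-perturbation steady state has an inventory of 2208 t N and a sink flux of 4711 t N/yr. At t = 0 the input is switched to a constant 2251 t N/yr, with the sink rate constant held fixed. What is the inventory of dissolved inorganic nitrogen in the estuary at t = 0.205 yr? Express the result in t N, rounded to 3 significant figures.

The sink rate constant is k = F₀/M₀ = 4711/2208 = 2.134 yr⁻¹.
Solving dM/dt = F₁ − kM with M(0) = M₀ gives M(t) = F₁/k + (M₀ − F₁/k)·e^(−kt).
F₁/k = 2251/2.134 = 1055.0 t N; kt = 2.134 × 0.205 = 0.4374, e^(−kt) = 0.6457.
M(0.205) = 1055.0 + (2208 − 1055.0) × 0.6457 = 1055.0 + 744.5 = 1799.5 t N.

1800 t N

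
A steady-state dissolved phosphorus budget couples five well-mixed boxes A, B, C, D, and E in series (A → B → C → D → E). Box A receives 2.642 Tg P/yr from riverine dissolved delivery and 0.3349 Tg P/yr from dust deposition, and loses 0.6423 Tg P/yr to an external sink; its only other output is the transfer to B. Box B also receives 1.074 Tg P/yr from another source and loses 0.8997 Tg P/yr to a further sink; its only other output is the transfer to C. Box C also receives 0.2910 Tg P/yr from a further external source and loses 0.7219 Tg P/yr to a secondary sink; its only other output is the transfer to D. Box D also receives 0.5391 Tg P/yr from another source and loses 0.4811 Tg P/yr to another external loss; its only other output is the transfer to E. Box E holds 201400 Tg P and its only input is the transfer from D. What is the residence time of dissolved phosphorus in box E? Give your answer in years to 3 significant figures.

94300 yr

Box A: F(A→B) = (2.642 + 0.3349) − 0.6423 = 2.3346 Tg P/yr.
Box B: F(B→C) = (2.3346 + 1.074) − 0.8997 = 2.5089 Tg P/yr.
Box C: F(C→D) = (2.5089 + 0.2910) − 0.7219 = 2.0780 Tg P/yr.
Box D: F(D→E) = (2.0780 + 0.5391) − 0.4811 = 2.1360 Tg P/yr.
Box E throughput = its input = 2.1360 Tg P/yr; τ = 201400 / 2.1360 = 94290 yr.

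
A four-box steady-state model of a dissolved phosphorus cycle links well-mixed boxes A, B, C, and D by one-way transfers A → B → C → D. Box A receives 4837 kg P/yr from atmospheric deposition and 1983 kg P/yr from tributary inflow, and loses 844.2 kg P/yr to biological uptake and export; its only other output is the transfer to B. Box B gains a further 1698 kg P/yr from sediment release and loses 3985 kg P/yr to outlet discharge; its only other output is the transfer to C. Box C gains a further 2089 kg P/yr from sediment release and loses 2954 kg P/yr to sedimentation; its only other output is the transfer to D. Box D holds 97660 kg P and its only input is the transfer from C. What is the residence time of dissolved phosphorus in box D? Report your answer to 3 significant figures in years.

34.6 yr

Box A: F(A→B) = (4837 + 1983) − 844.2 = 5975.8 kg P/yr.
Box B: F(B→C) = (5975.8 + 1698) − 3985 = 3688.8 kg P/yr.
Box C: F(C→D) = (3688.8 + 2089) − 2954 = 2823.8 kg P/yr.
Box D throughput = its input = 2823.8 kg P/yr; τ = 97660 / 2823.8 = 34.58 yr.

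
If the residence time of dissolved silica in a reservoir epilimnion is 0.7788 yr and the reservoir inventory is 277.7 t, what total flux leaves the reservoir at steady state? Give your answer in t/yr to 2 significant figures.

F = M / τ = 277.7 / 0.7788 = 356.6 t/yr.

360 t/yr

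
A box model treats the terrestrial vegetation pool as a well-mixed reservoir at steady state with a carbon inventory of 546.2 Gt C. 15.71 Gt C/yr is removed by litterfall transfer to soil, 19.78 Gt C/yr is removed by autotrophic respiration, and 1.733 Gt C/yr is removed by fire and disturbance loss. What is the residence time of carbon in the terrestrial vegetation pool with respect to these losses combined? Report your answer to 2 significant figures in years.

Total removal = 15.71 + 19.78 + 1.733 = 37.223 Gt C/yr.
τ = M / ΣF_out = 546.2 / 37.223 = 14.67 yr.

15 yr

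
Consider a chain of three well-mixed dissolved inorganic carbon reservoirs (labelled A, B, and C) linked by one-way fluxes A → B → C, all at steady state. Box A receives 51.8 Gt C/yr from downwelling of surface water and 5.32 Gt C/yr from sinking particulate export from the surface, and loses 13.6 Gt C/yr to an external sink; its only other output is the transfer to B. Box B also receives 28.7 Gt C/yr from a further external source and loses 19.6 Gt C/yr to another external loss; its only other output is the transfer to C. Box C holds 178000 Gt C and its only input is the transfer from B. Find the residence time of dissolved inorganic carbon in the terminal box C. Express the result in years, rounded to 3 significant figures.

3380 yr

Box A: F(A→B) = (51.8 + 5.32) − 13.6 = 43.520 Gt C/yr.
Box B: F(B→C) = (43.520 + 28.7) − 19.6 = 52.620 Gt C/yr.
Box C throughput = its input = 52.620 Gt C/yr; τ = 178000 / 52.620 = 3383 yr.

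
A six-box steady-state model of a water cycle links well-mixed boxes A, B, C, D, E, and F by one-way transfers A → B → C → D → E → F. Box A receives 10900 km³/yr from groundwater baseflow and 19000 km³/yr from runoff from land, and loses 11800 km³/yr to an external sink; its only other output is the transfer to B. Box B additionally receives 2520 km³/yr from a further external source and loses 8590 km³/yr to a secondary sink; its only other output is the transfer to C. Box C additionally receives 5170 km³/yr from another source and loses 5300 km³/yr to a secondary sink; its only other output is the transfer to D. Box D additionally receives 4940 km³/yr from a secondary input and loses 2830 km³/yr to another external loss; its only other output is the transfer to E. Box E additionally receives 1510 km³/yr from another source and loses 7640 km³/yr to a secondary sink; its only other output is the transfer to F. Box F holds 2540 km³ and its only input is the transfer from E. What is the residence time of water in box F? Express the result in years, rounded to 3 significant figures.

0.322 yr

Box A: F(A→B) = (10900 + 19000) − 11800 = 18100 km³/yr.
Box B: F(B→C) = (18100 + 2520) − 8590 = 12030 km³/yr.
Box C: F(C→D) = (12030 + 5170) − 5300 = 11900 km³/yr.
Box D: F(D→E) = (11900 + 4940) − 2830 = 14010 km³/yr.
Box E: F(E→F) = (14010 + 1510) − 7640 = 7880.0 km³/yr.
Box F throughput = its input = 7880.0 km³/yr; τ = 2540 / 7880.0 = 0.3223 yr.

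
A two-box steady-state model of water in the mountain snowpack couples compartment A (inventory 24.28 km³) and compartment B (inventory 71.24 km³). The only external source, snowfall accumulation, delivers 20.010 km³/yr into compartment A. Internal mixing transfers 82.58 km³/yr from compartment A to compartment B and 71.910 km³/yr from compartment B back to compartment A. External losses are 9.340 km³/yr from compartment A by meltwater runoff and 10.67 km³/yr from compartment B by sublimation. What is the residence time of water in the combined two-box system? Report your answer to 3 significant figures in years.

Treat the two boxes together as one reservoir: the mixing fluxes between them are internal recycling, so τ = ΣM / Σ(external losses).
M_total = 24.28 + 71.24 = 95.520 km³.
ΣF_external_out = 9.340 + 10.67 = 20.010 km³/yr.
τ = M_total / ΣF_ext = 95.520 / 20.010 = 4.774 yr.

4.77 yr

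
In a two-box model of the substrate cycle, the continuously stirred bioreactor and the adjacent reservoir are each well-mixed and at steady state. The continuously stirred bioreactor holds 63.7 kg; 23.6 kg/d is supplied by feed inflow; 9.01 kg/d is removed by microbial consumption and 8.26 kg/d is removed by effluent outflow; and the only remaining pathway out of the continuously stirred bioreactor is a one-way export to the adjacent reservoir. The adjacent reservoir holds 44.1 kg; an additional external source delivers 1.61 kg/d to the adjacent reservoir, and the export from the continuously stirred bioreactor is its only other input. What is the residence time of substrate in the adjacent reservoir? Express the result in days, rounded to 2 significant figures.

5.6 d

Balance the continuously stirred bioreactor: ΣF_in = 23.600 kg/d.
Export to the adjacent reservoir = ΣF_in − (9.01 + 8.26) = 6.3300 kg/d.
Total input to the adjacent reservoir = 6.3300 + 1.61 = 7.9400 kg/d; at steady state this equals its total output.
τ = M / F = 44.1 / 7.9400 = 5.554 d.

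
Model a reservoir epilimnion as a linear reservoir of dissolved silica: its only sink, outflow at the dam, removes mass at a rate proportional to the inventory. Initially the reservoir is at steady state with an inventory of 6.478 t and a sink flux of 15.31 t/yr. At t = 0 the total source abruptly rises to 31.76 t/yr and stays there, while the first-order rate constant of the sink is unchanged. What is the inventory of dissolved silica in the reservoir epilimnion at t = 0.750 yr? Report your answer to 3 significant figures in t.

τ = M₀/F₀ = 6.478/15.31 = 0.4231 yr; rate constant k = 1/τ.
New steady state M_∞ = F₁/k = F₁·τ = 31.76 × 0.4231 = 13.438 t.
M(t) = M_∞ + (M₀ − M_∞)·e^(−t/τ); t/τ = 0.750/0.4231 = 1.773, so e^(−t/τ) = 0.1699.
M(t) = 13.438 − 6.960 × 0.1699 = 12.256 t.

12.3 t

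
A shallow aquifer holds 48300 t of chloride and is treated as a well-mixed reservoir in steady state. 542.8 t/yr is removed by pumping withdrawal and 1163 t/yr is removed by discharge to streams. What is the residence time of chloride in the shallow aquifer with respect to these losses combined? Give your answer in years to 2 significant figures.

Total removal = 542.8 + 1163 = 1705.8 t/yr.
τ = M / ΣF_out = 48300 / 1705.8 = 28.32 yr.

28 yr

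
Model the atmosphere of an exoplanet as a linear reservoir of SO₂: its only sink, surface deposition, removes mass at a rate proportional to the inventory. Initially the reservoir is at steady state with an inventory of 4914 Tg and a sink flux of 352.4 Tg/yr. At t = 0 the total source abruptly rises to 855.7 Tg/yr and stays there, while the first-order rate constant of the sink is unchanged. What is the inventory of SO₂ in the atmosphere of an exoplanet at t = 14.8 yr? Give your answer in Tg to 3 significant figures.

9500 Tg

The sink rate constant is k = F₀/M₀ = 352.4/4914 = 0.07171 yr⁻¹.
Solving dM/dt = F₁ − kM with M(0) = M₀ gives M(t) = F₁/k + (M₀ − F₁/k)·e^(−kt).
F₁/k = 855.7/0.07171 = 11932 Tg; kt = 0.07171 × 14.8 = 1.061, e^(−kt) = 0.3460.
M(14.8) = 11932 + (4914 − 11932) × 0.3460 = 11932 − 2428 = 9504.0 Tg.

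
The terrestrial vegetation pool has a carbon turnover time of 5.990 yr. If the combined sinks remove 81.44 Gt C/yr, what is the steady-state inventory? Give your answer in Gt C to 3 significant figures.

τ = M/F ⇒ M = τ × F = 5.990 × 81.44 = 487.8 Gt C.

488 Gt C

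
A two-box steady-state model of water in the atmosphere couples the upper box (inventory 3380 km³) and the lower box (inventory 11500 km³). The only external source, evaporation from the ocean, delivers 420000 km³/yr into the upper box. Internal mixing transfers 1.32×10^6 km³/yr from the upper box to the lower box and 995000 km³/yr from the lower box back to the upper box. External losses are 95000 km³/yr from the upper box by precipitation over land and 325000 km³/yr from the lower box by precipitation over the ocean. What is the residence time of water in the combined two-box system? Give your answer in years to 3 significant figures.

For the system as a whole, the A↔B exchange is internal and contributes nothing to the throughput; only the external sinks remove mass.
M_total = 3380 + 11500 = 14880 km³.
ΣF_external_out = 95000 + 325000 = 420000 km³/yr.
τ = M_total / ΣF_ext = 14880 / 420000 = 0.03543 yr.

0.0354 yr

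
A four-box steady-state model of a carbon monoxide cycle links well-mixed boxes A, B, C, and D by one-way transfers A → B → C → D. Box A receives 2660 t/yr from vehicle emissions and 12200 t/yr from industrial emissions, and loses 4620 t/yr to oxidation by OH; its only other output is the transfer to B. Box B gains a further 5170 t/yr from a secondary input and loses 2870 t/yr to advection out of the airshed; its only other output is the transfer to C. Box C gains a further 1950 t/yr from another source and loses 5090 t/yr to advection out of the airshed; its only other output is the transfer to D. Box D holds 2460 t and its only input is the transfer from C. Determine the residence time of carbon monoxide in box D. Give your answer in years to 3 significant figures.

0.262 yr

Box A: F(A→B) = (2660 + 12200) − 4620 = 10240 t/yr.
Box B: F(B→C) = (10240 + 5170) − 2870 = 12540 t/yr.
Box C: F(C→D) = (12540 + 1950) − 5090 = 9400.0 t/yr.
Box D throughput = its input = 9400.0 t/yr; τ = 2460 / 9400.0 = 0.2617 yr.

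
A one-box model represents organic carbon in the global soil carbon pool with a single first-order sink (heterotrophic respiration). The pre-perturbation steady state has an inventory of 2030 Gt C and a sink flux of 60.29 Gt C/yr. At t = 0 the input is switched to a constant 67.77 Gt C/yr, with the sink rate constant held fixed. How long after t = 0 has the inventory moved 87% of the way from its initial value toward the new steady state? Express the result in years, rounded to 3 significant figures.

τ = M₀/F₀ = 2030/60.29 = 33.67 yr.
The remaining gap fraction is e^(−t/τ); 87% covered ⇒ e^(−t/τ) = 0.130.
t = −τ ln(0.130) = 33.67 × 2.040 = 68.70 yr.

68.7 yr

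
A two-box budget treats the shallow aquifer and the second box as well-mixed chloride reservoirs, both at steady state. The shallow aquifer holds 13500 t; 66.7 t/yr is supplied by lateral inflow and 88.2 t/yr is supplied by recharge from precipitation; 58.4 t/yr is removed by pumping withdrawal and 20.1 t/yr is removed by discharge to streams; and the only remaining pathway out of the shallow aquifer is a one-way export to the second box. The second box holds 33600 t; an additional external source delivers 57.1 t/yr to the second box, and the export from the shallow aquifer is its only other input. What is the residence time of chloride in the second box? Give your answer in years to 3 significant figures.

Balance the shallow aquifer: ΣF_in = 66.7 + 88.2 = 154.90 t/yr.
Export to the second box = ΣF_in − (58.4 + 20.1) = 76.400 t/yr.
Total input to the second box = 76.400 + 57.1 = 133.50 t/yr; at steady state this equals its total output.
τ = M / F = 33600 / 133.50 = 251.7 yr.

252 yr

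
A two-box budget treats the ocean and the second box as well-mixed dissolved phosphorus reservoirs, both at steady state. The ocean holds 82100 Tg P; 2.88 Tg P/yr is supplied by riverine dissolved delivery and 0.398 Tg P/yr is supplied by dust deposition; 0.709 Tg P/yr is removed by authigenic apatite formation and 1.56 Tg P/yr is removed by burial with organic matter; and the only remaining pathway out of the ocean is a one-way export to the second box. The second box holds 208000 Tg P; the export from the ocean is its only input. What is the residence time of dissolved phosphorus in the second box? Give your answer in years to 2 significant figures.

210000 yr

Balance the ocean: ΣF_in = 2.88 + 0.398 = 3.2780 Tg P/yr.
Export to the second box = ΣF_in − (0.709 + 1.56) = 1.0090 Tg P/yr.
At steady state the output of the second box equals its input, 1.0090 Tg P/yr.
τ = M / F = 208000 / 1.0090 = 206100 yr.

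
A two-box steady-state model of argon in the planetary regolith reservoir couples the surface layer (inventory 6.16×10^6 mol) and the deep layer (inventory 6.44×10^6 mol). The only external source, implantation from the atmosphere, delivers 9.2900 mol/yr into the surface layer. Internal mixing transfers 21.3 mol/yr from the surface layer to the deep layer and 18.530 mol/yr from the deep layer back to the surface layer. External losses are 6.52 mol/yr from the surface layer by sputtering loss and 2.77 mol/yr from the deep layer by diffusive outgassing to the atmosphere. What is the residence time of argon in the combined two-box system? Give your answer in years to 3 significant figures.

1.36×10^6 yr

Residence time in the combined system uses the total inventory and the total *external* removal — internal exchanges between the two boxes cancel.
M_total = 6.16×10^6 + 6.44×10^6 = 1.2600×10^7 mol.
ΣF_external_out = 6.52 + 2.77 = 9.2900 mol/yr.
τ = M_total / ΣF_ext = 1.2600×10^7 / 9.2900 = 1.356×10^6 yr.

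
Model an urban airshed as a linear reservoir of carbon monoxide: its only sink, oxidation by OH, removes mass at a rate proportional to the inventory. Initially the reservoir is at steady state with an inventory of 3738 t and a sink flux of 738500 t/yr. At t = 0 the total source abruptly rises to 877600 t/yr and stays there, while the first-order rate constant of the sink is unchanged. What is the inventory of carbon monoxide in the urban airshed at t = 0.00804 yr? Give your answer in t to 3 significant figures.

4300 t

The sink rate constant is k = F₀/M₀ = 738500/3738 = 197.6 yr⁻¹.
Solving dM/dt = F₁ − kM with M(0) = M₀ gives M(t) = F₁/k + (M₀ − F₁/k)·e^(−kt).
F₁/k = 877600/197.6 = 4442.1 t; kt = 197.6 × 0.00804 = 1.588, e^(−kt) = 0.2042.
M(0.00804) = 4442.1 + (3738 − 4442.1) × 0.2042 = 4442.1 − 143.8 = 4298.3 t.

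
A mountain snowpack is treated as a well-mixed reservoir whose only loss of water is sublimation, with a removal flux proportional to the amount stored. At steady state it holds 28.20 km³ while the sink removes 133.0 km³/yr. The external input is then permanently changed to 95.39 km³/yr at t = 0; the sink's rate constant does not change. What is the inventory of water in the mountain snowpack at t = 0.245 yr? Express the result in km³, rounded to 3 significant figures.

Residence time τ = M₀/F₀ = 0.2120 yr. The eventual steady state is M_∞ = M₀·(F₁/F₀) = 28.20 × 95.39/133.0 = 20.226 km³.
The anomaly ΔM(t) = M(t) − M_∞ decays as ΔM₀·e^(−t/τ) with ΔM₀ = 28.20 − 20.226 = 7.974 km³.
At t = 0.245 yr, e^(−t/τ) = e^(−1.155) = 0.3149, so ΔM = 2.511 km³ and M = 20.226 + 2.511 = 22.737 km³.

22.7 km³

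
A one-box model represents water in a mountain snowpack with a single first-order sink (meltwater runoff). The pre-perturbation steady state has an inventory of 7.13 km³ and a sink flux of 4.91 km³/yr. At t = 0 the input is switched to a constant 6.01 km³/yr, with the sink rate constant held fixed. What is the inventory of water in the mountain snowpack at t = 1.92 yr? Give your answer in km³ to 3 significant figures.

8.30 km³

Residence time τ = M₀/F₀ = 1.452 yr. The eventual steady state is M_∞ = M₀·(F₁/F₀) = 7.13 × 6.01/4.91 = 8.7274 km³.
The anomaly ΔM(t) = M(t) − M_∞ decays as ΔM₀·e^(−t/τ) with ΔM₀ = 7.13 − 8.7274 = −1.597 km³.
At t = 1.92 yr, e^(−t/τ) = e^(−1.322) = 0.2666, so ΔM = −0.4258 km³ and M = 8.7274 − 0.4258 = 8.3016 km³.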